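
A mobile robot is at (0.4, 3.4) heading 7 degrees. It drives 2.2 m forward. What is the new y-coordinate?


y_new = y0 + d*sin(theta)
= 3.4 + 2.2*sin(7)
= 3.4 + 0.2681
= 3.6681


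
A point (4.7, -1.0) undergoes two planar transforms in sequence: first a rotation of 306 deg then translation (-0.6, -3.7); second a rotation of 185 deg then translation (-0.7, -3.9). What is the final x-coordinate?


After transform 1:
x1 = cos(306)*4.7 - sin(306)*-1.0 + -0.6 = 1.3536
y1 = sin(306)*4.7 + cos(306)*-1.0 + -3.7 = -8.0902
After transform 2:
x2 = cos(185)*1.3536 - sin(185)*-8.0902 + -0.7
= -2.7535


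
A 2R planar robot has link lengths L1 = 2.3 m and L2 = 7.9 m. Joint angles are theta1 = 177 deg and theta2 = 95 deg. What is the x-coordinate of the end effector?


Convert angles to radians: theta1 = 3.0892, theta2 = 1.6581
x = L1*cos(theta1) + L2*cos(theta1+theta2)
x = -2.2968 + 0.2757
x = -2.0211


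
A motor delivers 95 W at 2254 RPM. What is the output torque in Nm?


omega = 2254 * 2*pi/60 = 236.0383 rad/s
tau = P / omega = 95 / 236.0383
= 0.4025 Nm


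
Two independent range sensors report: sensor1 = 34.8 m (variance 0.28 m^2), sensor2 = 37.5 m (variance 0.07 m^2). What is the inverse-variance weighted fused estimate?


w1 = (1/var1) / (1/var1 + 1/var2)
   = 3.5714 / (3.5714 + 14.2857) = 0.2
w2 = 1 - w1 = 0.8
fused = w1*s1 + w2*s2 = 6.96 + 30.0
= 36.96 m


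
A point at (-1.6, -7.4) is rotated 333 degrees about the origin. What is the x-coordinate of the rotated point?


x' = x*cos(theta) - y*sin(theta)
cos(333 deg) = 0.891, sin(333 deg) = -0.454
x' = -1.6 * 0.891 - -7.4 * -0.454
= -1.4256 - 3.3595
= -4.7851


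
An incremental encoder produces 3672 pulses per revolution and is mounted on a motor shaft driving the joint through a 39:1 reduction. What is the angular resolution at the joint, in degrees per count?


counts per rev = 3672
effective counts at joint = 3672 * 39 = 143208
resolution = 360 / 143208
= 0.0025 deg/count


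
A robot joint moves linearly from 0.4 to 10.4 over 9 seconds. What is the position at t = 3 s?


s = t/T = 3/9 = 0.3333
p(t) = p0 + (pf-p0)*s
= 0.4 + (10.4 - 0.4) * 0.3333
= 3.7333


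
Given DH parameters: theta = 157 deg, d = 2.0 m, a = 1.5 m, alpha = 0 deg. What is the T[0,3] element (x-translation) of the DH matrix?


T[0,3] = a * cos(theta)
= 1.5 * cos(157 deg)
= 1.5 * -0.9205
= -1.3808


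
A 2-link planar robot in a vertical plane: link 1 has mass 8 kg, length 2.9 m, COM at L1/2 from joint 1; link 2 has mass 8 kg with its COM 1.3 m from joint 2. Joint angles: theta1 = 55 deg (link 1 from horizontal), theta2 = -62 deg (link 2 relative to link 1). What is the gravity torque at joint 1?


Horizontal distance from joint 1 to link-1 COM:
  x_c1 = (L1/2)*cos(t1) = 1.45 * 0.5736 = 0.8317 m
Horizontal distance from joint 1 to link-2 COM:
  x_c2 = L1*cos(t1) + Lc2*cos(t1+t2)
       = 2.9*0.5736 + 1.3*0.9925 = 2.9537 m
tau1 = m1*g*x_c1 + m2*g*x_c2
     = 8*9.81*0.8317 + 8*9.81*2.9537
     = 65.2707 + 231.8049
     = 297.0756 Nm


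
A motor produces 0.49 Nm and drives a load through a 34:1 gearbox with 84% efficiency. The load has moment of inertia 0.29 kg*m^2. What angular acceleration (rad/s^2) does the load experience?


tau_out = tau_motor * N * eta
= 0.49 * 34 * 0.84 = 13.9944 Nm
alpha = tau_out / I = 13.9944 / 0.29
= 48.2566 rad/s^2


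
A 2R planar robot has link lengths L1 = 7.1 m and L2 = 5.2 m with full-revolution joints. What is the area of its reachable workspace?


r_max = L1 + L2 = 12.3 m
r_min = |L1 - L2| = 1.9 m
Area = pi*(r_max^2 - r_min^2)
= pi*(151.29 - 3.61)
= pi * 147.68
= 463.9504 m^2


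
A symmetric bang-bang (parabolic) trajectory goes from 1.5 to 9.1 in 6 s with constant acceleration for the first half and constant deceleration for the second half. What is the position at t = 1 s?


Symmetric rest-to-rest: each phase covers (pf-p0)/2 in time T/2. 0.5*a*(T/2)^2 = (pf-p0)/2 => a = 4*(pf-p0)/T^2
a = 4*(9.1-1.5)/6^2 = 0.8444
t = 1 is in the acceleration phase (t <= T/2).
p = p0 + 0.5*a*t^2 = 1.5 + 0.5*0.8444*1^2
= 1.9222


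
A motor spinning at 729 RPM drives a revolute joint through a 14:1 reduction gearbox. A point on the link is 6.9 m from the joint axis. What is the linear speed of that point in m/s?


omega_motor = 729 * 2*pi/60 = 76.3407 rad/s
omega_joint = omega_motor / 14 = 5.4529 rad/s
v = omega_joint * r = 5.4529 * 6.9
= 37.6251 m/s


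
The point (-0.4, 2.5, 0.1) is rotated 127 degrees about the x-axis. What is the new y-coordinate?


Rotation about x-axis: y' = y*cos(theta) - z*sin(theta)
= 2.5 * -0.6018 - 0.1 * 0.7986
= -1.5844


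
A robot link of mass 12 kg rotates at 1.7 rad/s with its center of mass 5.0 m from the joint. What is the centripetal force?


F = m * omega^2 * r
= 12 * 1.7^2 * 5.0
= 12 * 2.89 * 5.0
= 173.4 N


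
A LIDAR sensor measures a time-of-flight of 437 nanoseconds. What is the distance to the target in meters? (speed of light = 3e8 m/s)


tof = 437 ns = 4.37e-07 s
dist = c * tof / 2
= 3e8 * 4.37e-07 / 2
= 65.55 m


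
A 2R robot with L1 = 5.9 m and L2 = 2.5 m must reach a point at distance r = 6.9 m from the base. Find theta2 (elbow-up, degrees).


cos(theta2) = (r^2 - L1^2 - L2^2) / (2*L1*L2)
cos(theta2) = (47.61 - 34.81 - 6.25) / 29.5
cos(theta2) = 0.222034
theta2 = 77.1715 degrees


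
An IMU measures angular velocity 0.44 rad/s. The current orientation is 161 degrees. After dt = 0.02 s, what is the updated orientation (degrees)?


delta_theta = w * dt = 0.44 * 0.02 = 0.0088 rad
= 0.5042 deg
theta_new = 161 + 0.5042 = 161.5042 deg


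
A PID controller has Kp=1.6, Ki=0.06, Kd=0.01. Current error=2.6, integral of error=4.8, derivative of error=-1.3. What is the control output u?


u = Kp*e + Ki*int(e) + Kd*de/dt
= 1.6*2.6 + 0.06*4.8 + 0.01*(-1.3)
= 4.16 + 0.288 + -0.013
= 4.435


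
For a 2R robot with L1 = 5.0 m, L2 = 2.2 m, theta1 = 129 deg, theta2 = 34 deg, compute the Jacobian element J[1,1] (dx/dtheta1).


J[1,1] = -L1*sin(t1) - L2*sin(t1+t2)
= -5.0*sin(129) - 2.2*sin(163)
= -4.5289


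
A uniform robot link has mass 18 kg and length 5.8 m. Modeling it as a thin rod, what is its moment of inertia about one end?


I = (1/3) * m * L^2
= (1/3) * 18 * 5.8^2
= 0.333333 * 18 * 33.64
= 201.84 kg*m^2


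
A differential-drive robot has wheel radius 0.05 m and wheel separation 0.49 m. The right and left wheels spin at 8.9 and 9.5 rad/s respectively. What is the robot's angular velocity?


vR = r*wR = 0.05*8.9 = 0.445 m/s
vL = r*wL = 0.05*9.5 = 0.475 m/s
v = (vR+vL)/2 = 0.46 m/s
omega = (vR-vL)/L = -0.0612 rad/s
angular velocity = -0.0612 rad/s


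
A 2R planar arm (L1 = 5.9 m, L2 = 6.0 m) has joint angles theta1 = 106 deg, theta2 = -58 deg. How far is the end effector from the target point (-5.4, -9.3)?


End effector via forward kinematics:
x = L1*cos(t1) + L2*cos(t1+t2) = 2.3885
y = L1*sin(t1) + L2*sin(t1+t2) = 10.1303
Distance to target:
d = sqrt((-5.4 - 2.3885)^2 + (-9.3 - 10.1303)^2)
= sqrt(60.6611 + 377.5371)
= 20.9332 m


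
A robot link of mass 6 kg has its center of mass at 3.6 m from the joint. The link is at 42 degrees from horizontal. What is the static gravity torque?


tau = m*g*L*cos(angle)
= 6 * 9.81 * 3.6 * cos(42 deg)
= 6 * 9.81 * 3.6 * 0.7431
= 157.4694 Nm


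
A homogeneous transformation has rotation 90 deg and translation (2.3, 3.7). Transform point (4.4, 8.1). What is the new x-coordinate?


x' = cos(theta)*px - sin(theta)*py + tx
= 0.0*4.4 - 1.0*8.1 + 2.3
= -5.8


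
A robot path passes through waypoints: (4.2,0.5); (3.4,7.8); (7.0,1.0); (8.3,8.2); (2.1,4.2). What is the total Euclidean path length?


Segment lengths:
  seg1 = sqrt((-0.8)^2 + (7.3)^2) = 7.3437
  seg2 = sqrt((3.6)^2 + (-6.8)^2) = 7.6942
  seg3 = sqrt((1.3)^2 + (7.2)^2) = 7.3164
  seg4 = sqrt((-6.2)^2 + (-4.0)^2) = 7.3783
Total = 29.7326


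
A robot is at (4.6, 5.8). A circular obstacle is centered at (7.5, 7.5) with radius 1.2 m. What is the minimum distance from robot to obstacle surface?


center_dist = sqrt((4.6-7.5)^2 + (5.8-7.5)^2)
= sqrt(8.41 + 2.89)
= 3.3615
min_dist = center_dist - radius = 3.3615 - 1.2 = 2.1615 m


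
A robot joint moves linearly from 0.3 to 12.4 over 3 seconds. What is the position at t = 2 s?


s = t/T = 2/3 = 0.6667
p(t) = p0 + (pf-p0)*s
= 0.3 + (12.4 - 0.3) * 0.6667
= 8.3667


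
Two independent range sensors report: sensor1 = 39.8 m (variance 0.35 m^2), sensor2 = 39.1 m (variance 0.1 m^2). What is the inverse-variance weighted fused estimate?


w1 = (1/var1) / (1/var1 + 1/var2)
   = 2.8571 / (2.8571 + 10.0) = 0.2222
w2 = 1 - w1 = 0.7778
fused = w1*s1 + w2*s2 = 8.8444 + 30.4111
= 39.2556 m


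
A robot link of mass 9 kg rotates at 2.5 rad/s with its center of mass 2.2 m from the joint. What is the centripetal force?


F = m * omega^2 * r
= 9 * 2.5^2 * 2.2
= 9 * 6.25 * 2.2
= 123.75 N


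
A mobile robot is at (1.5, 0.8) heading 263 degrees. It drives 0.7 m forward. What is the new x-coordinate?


x_new = x0 + d*cos(theta)
= 1.5 + 0.7*cos(263)
= 1.5 + -0.0853
= 1.4147


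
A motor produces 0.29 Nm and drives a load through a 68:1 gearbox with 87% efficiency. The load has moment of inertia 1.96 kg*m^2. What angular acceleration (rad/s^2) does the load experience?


tau_out = tau_motor * N * eta
= 0.29 * 68 * 0.87 = 17.1564 Nm
alpha = tau_out / I = 17.1564 / 1.96
= 8.7533 rad/s^2


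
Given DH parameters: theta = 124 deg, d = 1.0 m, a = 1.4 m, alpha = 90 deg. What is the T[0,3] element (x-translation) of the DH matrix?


T[0,3] = a * cos(theta)
= 1.4 * cos(124 deg)
= 1.4 * -0.5592
= -0.7829


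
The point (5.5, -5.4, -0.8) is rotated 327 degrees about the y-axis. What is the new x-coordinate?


Rotation about y-axis: x' = x*cos(theta) + z*sin(theta)
= 5.5 * 0.8387 + -0.8 * -0.5446
= 5.0484


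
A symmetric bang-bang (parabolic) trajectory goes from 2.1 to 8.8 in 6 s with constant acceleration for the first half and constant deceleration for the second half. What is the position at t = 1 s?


Symmetric rest-to-rest: each phase covers (pf-p0)/2 in time T/2. 0.5*a*(T/2)^2 = (pf-p0)/2 => a = 4*(pf-p0)/T^2
a = 4*(8.8-2.1)/6^2 = 0.7444
t = 1 is in the acceleration phase (t <= T/2).
p = p0 + 0.5*a*t^2 = 2.1 + 0.5*0.7444*1^2
= 2.4722


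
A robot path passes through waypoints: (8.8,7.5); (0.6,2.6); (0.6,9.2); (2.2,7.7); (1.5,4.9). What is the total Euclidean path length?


Segment lengths:
  seg1 = sqrt((-8.2)^2 + (-4.9)^2) = 9.5525
  seg2 = sqrt((0.0)^2 + (6.6)^2) = 6.6
  seg3 = sqrt((1.6)^2 + (-1.5)^2) = 2.1932
  seg4 = sqrt((-0.7)^2 + (-2.8)^2) = 2.8862
Total = 21.2318


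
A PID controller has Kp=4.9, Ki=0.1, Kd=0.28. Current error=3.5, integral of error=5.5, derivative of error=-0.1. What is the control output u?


u = Kp*e + Ki*int(e) + Kd*de/dt
= 4.9*3.5 + 0.1*5.5 + 0.28*(-0.1)
= 17.15 + 0.55 + -0.028
= 17.672


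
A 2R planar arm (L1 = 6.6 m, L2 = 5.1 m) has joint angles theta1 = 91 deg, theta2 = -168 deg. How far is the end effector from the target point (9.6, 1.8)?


End effector via forward kinematics:
x = L1*cos(t1) + L2*cos(t1+t2) = 1.0321
y = L1*sin(t1) + L2*sin(t1+t2) = 1.6297
Distance to target:
d = sqrt((9.6 - 1.0321)^2 + (1.8 - 1.6297)^2)
= sqrt(73.4095 + 0.029)
= 8.5696 m


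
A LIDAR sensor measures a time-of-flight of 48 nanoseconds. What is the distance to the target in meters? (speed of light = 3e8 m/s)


tof = 48 ns = 4.8e-08 s
dist = c * tof / 2
= 3e8 * 4.8e-08 / 2
= 7.2 m


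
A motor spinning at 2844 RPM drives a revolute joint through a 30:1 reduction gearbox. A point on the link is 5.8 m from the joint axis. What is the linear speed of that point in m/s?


omega_motor = 2844 * 2*pi/60 = 297.823 rad/s
omega_joint = omega_motor / 30 = 9.9274 rad/s
v = omega_joint * r = 9.9274 * 5.8
= 57.5791 m/s


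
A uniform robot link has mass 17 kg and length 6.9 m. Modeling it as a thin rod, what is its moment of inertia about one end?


I = (1/3) * m * L^2
= (1/3) * 17 * 6.9^2
= 0.333333 * 17 * 47.61
= 269.79 kg*m^2


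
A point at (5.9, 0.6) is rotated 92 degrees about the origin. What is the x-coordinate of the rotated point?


x' = x*cos(theta) - y*sin(theta)
cos(92 deg) = -0.0349, sin(92 deg) = 0.9994
x' = 5.9 * -0.0349 - 0.6 * 0.9994
= -0.2059 - 0.5996
= -0.8055


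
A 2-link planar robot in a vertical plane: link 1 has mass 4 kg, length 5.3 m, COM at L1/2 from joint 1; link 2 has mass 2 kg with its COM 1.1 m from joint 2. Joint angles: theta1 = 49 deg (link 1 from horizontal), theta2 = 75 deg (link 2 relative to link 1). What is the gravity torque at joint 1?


Horizontal distance from joint 1 to link-1 COM:
  x_c1 = (L1/2)*cos(t1) = 2.65 * 0.6561 = 1.7386 m
Horizontal distance from joint 1 to link-2 COM:
  x_c2 = L1*cos(t1) + Lc2*cos(t1+t2)
       = 5.3*0.6561 + 1.1*-0.5592 = 2.862 m
tau1 = m1*g*x_c1 + m2*g*x_c2
     = 4*9.81*1.7386 + 2*9.81*2.862
     = 68.221 + 56.1525
     = 124.3734 Nm


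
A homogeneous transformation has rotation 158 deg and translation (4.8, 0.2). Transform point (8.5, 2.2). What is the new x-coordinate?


x' = cos(theta)*px - sin(theta)*py + tx
= -0.9272*8.5 - 0.3746*2.2 + 4.8
= -3.9052


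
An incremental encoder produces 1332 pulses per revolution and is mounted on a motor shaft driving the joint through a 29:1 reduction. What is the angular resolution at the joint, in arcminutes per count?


counts per rev = 1332
effective counts at joint = 1332 * 29 = 38628
resolution = 360*60 / 38628
= 0.5592 arcmin/count


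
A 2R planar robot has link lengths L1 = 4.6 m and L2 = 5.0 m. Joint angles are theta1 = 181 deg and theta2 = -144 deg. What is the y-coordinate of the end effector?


Convert angles to radians: theta1 = 3.159, theta2 = -2.5133
y = L1*sin(theta1) + L2*sin(theta1+theta2)
y = -0.0803 + 3.0091
y = 2.9288


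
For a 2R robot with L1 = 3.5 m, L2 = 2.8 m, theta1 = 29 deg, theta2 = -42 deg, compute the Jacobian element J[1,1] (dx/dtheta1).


J[1,1] = -L1*sin(t1) - L2*sin(t1+t2)
= -3.5*sin(29) - 2.8*sin(-13)
= -1.067


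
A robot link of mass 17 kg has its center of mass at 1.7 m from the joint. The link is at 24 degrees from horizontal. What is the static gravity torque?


tau = m*g*L*cos(angle)
= 17 * 9.81 * 1.7 * cos(24 deg)
= 17 * 9.81 * 1.7 * 0.9135
= 258.9984 Nm


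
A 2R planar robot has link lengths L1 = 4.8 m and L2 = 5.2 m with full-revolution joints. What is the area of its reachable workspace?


r_max = L1 + L2 = 10.0 m
r_min = |L1 - L2| = 0.4 m
Area = pi*(r_max^2 - r_min^2)
= pi*(100.0 - 0.16)
= pi * 99.84
= 313.6566 m^2


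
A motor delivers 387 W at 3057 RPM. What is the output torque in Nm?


omega = 3057 * 2*pi/60 = 320.1283 rad/s
tau = P / omega = 387 / 320.1283
= 1.2089 Nm


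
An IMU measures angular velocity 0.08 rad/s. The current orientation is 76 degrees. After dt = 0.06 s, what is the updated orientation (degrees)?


delta_theta = w * dt = 0.08 * 0.06 = 0.0048 rad
= 0.275 deg
theta_new = 76 + 0.275 = 76.275 deg


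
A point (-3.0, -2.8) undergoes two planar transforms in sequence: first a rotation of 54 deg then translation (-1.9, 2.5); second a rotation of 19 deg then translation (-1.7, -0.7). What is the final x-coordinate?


After transform 1:
x1 = cos(54)*-3.0 - sin(54)*-2.8 + -1.9 = -1.3981
y1 = sin(54)*-3.0 + cos(54)*-2.8 + 2.5 = -1.5728
After transform 2:
x2 = cos(19)*-1.3981 - sin(19)*-1.5728 + -1.7
= -2.5099


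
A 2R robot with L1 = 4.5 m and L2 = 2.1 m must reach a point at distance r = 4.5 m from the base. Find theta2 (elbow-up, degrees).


cos(theta2) = (r^2 - L1^2 - L2^2) / (2*L1*L2)
cos(theta2) = (20.25 - 20.25 - 4.41) / 18.9
cos(theta2) = -0.233333
theta2 = 103.4934 degrees


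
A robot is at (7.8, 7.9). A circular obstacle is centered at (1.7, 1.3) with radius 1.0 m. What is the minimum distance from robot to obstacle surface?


center_dist = sqrt((7.8-1.7)^2 + (7.9-1.3)^2)
= sqrt(37.21 + 43.56)
= 8.9872
min_dist = center_dist - radius = 8.9872 - 1.0 = 7.9872 m


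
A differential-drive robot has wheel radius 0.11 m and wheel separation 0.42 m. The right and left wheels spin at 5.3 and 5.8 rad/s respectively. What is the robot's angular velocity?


vR = r*wR = 0.11*5.3 = 0.583 m/s
vL = r*wL = 0.11*5.8 = 0.638 m/s
v = (vR+vL)/2 = 0.6105 m/s
omega = (vR-vL)/L = -0.131 rad/s
angular velocity = -0.131 rad/s


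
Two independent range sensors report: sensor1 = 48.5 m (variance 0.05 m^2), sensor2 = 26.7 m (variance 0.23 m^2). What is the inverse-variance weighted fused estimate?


w1 = (1/var1) / (1/var1 + 1/var2)
   = 20.0 / (20.0 + 4.3478) = 0.8214
w2 = 1 - w1 = 0.1786
fused = w1*s1 + w2*s2 = 39.8393 + 4.7679
= 44.6071 m


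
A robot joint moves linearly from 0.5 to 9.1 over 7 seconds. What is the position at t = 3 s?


s = t/T = 3/7 = 0.4286
p(t) = p0 + (pf-p0)*s
= 0.5 + (9.1 - 0.5) * 0.4286
= 4.1857


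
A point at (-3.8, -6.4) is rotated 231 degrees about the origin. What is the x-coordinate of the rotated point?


x' = x*cos(theta) - y*sin(theta)
cos(231 deg) = -0.6293, sin(231 deg) = -0.7771
x' = -3.8 * -0.6293 - -6.4 * -0.7771
= 2.3914 - 4.9737
= -2.5823


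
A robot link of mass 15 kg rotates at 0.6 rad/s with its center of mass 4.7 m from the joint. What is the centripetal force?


F = m * omega^2 * r
= 15 * 0.6^2 * 4.7
= 15 * 0.36 * 4.7
= 25.38 N


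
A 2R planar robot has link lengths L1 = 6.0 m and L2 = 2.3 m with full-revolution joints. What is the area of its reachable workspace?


r_max = L1 + L2 = 8.3 m
r_min = |L1 - L2| = 3.7 m
Area = pi*(r_max^2 - r_min^2)
= pi*(68.89 - 13.69)
= pi * 55.2
= 173.4159 m^2


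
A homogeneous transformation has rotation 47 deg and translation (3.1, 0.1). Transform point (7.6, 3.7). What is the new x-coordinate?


x' = cos(theta)*px - sin(theta)*py + tx
= 0.682*7.6 - 0.7314*3.7 + 3.1
= 5.5772


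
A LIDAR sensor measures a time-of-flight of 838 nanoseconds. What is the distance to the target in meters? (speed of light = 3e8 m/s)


tof = 838 ns = 8.38e-07 s
dist = c * tof / 2
= 3e8 * 8.38e-07 / 2
= 125.7 m


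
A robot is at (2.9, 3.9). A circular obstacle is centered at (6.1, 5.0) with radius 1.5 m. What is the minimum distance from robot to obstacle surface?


center_dist = sqrt((2.9-6.1)^2 + (3.9-5.0)^2)
= sqrt(10.24 + 1.21)
= 3.3838
min_dist = center_dist - radius = 3.3838 - 1.5 = 1.8838 m


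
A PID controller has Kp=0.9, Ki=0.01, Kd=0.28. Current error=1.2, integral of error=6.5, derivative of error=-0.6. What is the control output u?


u = Kp*e + Ki*int(e) + Kd*de/dt
= 0.9*1.2 + 0.01*6.5 + 0.28*(-0.6)
= 1.08 + 0.065 + -0.168
= 0.977


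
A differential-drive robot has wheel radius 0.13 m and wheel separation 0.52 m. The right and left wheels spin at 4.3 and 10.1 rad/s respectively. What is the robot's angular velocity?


vR = r*wR = 0.13*4.3 = 0.559 m/s
vL = r*wL = 0.13*10.1 = 1.313 m/s
v = (vR+vL)/2 = 0.936 m/s
omega = (vR-vL)/L = -1.45 rad/s
angular velocity = -1.45 rad/s


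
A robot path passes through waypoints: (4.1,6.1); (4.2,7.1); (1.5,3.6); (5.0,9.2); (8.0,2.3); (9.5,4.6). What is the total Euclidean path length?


Segment lengths:
  seg1 = sqrt((0.1)^2 + (1.0)^2) = 1.005
  seg2 = sqrt((-2.7)^2 + (-3.5)^2) = 4.4204
  seg3 = sqrt((3.5)^2 + (5.6)^2) = 6.6038
  seg4 = sqrt((3.0)^2 + (-6.9)^2) = 7.524
  seg5 = sqrt((1.5)^2 + (2.3)^2) = 2.7459
Total = 22.299


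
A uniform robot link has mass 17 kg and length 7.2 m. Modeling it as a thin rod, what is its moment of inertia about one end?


I = (1/3) * m * L^2
= (1/3) * 17 * 7.2^2
= 0.333333 * 17 * 51.84
= 293.76 kg*m^2


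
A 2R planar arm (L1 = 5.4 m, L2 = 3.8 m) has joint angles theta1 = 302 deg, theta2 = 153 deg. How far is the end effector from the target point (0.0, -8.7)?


End effector via forward kinematics:
x = L1*cos(t1) + L2*cos(t1+t2) = 2.5304
y = L1*sin(t1) + L2*sin(t1+t2) = -0.7939
Distance to target:
d = sqrt((0.0 - 2.5304)^2 + (-8.7 - -0.7939)^2)
= sqrt(6.4028 + 62.5061)
= 8.3011 m


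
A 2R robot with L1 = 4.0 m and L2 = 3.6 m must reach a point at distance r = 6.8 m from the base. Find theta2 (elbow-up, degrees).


cos(theta2) = (r^2 - L1^2 - L2^2) / (2*L1*L2)
cos(theta2) = (46.24 - 16.0 - 12.96) / 28.8
cos(theta2) = 0.6
theta2 = 53.1301 degrees


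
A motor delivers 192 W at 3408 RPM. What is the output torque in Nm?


omega = 3408 * 2*pi/60 = 356.8849 rad/s
tau = P / omega = 192 / 356.8849
= 0.538 Nm


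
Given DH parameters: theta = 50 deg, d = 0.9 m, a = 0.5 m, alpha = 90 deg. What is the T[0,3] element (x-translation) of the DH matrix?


T[0,3] = a * cos(theta)
= 0.5 * cos(50 deg)
= 0.5 * 0.6428
= 0.3214


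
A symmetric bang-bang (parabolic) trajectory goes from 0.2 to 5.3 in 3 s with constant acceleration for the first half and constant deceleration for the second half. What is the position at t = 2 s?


Symmetric rest-to-rest: each phase covers (pf-p0)/2 in time T/2. 0.5*a*(T/2)^2 = (pf-p0)/2 => a = 4*(pf-p0)/T^2
a = 4*(5.3-0.2)/3^2 = 2.2667
t = 2 is in the deceleration phase (t > T/2).
p = pf - 0.5*a*(T-t)^2 = 5.3 - 0.5*2.2667*1^2
= 4.1667


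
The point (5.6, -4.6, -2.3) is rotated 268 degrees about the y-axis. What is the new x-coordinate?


Rotation about y-axis: x' = x*cos(theta) + z*sin(theta)
= 5.6 * -0.0349 + -2.3 * -0.9994
= 2.1032


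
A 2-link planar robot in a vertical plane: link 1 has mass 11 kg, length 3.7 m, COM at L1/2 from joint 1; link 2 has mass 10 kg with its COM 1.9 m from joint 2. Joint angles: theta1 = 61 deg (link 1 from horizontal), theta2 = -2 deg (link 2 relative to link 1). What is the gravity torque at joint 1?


Horizontal distance from joint 1 to link-1 COM:
  x_c1 = (L1/2)*cos(t1) = 1.85 * 0.4848 = 0.8969 m
Horizontal distance from joint 1 to link-2 COM:
  x_c2 = L1*cos(t1) + Lc2*cos(t1+t2)
       = 3.7*0.4848 + 1.9*0.515 = 2.7724 m
tau1 = m1*g*x_c1 + m2*g*x_c2
     = 11*9.81*0.8969 + 10*9.81*2.7724
     = 96.7842 + 271.9693
     = 368.7535 Nm


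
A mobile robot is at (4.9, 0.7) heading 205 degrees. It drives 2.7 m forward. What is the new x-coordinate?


x_new = x0 + d*cos(theta)
= 4.9 + 2.7*cos(205)
= 4.9 + -2.447
= 2.453


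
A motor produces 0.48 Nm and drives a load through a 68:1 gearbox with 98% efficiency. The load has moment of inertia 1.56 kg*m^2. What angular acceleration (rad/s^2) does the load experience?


tau_out = tau_motor * N * eta
= 0.48 * 68 * 0.98 = 31.9872 Nm
alpha = tau_out / I = 31.9872 / 1.56
= 20.5046 rad/s^2


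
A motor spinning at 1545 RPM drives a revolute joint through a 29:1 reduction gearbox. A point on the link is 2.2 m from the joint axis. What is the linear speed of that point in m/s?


omega_motor = 1545 * 2*pi/60 = 161.792 rad/s
omega_joint = omega_motor / 29 = 5.579 rad/s
v = omega_joint * r = 5.579 * 2.2
= 12.2739 m/s


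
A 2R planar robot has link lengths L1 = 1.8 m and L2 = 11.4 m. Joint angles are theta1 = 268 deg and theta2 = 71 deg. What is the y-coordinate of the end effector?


Convert angles to radians: theta1 = 4.6775, theta2 = 1.2392
y = L1*sin(theta1) + L2*sin(theta1+theta2)
y = -1.7989 + -4.0854
y = -5.8843


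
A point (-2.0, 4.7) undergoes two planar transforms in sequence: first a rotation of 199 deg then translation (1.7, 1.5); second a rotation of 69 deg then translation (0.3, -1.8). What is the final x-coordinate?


After transform 1:
x1 = cos(199)*-2.0 - sin(199)*4.7 + 1.7 = 5.1212
y1 = sin(199)*-2.0 + cos(199)*4.7 + 1.5 = -2.2928
After transform 2:
x2 = cos(69)*5.1212 - sin(69)*-2.2928 + 0.3
= 4.2758


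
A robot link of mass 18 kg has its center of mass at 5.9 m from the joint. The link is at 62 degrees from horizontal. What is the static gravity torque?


tau = m*g*L*cos(angle)
= 18 * 9.81 * 5.9 * cos(62 deg)
= 18 * 9.81 * 5.9 * 0.4695
= 489.1058 Nm


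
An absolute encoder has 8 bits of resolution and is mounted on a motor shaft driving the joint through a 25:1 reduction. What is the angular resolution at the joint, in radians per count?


counts = 2^8 = 256
effective counts at joint = 256 * 25 = 6400
resolution = 2*pi / 6400
= 9.8175e-04 rad/count


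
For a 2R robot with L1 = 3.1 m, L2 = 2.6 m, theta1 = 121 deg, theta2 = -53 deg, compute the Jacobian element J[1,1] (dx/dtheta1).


J[1,1] = -L1*sin(t1) - L2*sin(t1+t2)
= -3.1*sin(121) - 2.6*sin(68)
= -5.0679


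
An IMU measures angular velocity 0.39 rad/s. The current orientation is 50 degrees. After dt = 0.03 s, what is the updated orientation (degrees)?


delta_theta = w * dt = 0.39 * 0.03 = 0.0117 rad
= 0.6704 deg
theta_new = 50 + 0.6704 = 50.6704 deg


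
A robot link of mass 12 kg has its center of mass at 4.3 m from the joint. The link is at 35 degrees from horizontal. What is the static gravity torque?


tau = m*g*L*cos(angle)
= 12 * 9.81 * 4.3 * cos(35 deg)
= 12 * 9.81 * 4.3 * 0.8192
= 414.6515 Nm


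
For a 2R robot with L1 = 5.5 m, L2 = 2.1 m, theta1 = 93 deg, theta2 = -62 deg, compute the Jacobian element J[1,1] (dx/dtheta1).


J[1,1] = -L1*sin(t1) - L2*sin(t1+t2)
= -5.5*sin(93) - 2.1*sin(31)
= -6.574


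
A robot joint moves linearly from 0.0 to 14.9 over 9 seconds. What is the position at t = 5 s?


s = t/T = 5/9 = 0.5556
p(t) = p0 + (pf-p0)*s
= 0.0 + (14.9 - 0.0) * 0.5556
= 8.2778


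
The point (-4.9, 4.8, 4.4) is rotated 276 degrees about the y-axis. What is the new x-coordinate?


Rotation about y-axis: x' = x*cos(theta) + z*sin(theta)
= -4.9 * 0.1045 + 4.4 * -0.9945
= -4.8881


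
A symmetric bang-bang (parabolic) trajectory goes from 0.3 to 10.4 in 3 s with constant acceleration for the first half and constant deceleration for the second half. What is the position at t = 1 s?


Symmetric rest-to-rest: each phase covers (pf-p0)/2 in time T/2. 0.5*a*(T/2)^2 = (pf-p0)/2 => a = 4*(pf-p0)/T^2
a = 4*(10.4-0.3)/3^2 = 4.4889
t = 1 is in the acceleration phase (t <= T/2).
p = p0 + 0.5*a*t^2 = 0.3 + 0.5*4.4889*1^2
= 2.5444


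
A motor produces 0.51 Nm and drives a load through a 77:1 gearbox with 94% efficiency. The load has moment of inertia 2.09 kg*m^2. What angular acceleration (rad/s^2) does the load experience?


tau_out = tau_motor * N * eta
= 0.51 * 77 * 0.94 = 36.9138 Nm
alpha = tau_out / I = 36.9138 / 2.09
= 17.6621 rad/s^2


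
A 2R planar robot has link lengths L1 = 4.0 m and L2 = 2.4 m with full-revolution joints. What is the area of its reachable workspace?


r_max = L1 + L2 = 6.4 m
r_min = |L1 - L2| = 1.6 m
Area = pi*(r_max^2 - r_min^2)
= pi*(40.96 - 2.56)
= pi * 38.4
= 120.6372 m^2


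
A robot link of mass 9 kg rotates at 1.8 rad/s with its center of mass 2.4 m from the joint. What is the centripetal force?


F = m * omega^2 * r
= 9 * 1.8^2 * 2.4
= 9 * 3.24 * 2.4
= 69.984 N


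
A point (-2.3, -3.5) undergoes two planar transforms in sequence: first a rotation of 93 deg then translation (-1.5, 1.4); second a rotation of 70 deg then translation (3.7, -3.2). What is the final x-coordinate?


After transform 1:
x1 = cos(93)*-2.3 - sin(93)*-3.5 + -1.5 = 2.1156
y1 = sin(93)*-2.3 + cos(93)*-3.5 + 1.4 = -0.7137
After transform 2:
x2 = cos(70)*2.1156 - sin(70)*-0.7137 + 3.7
= 5.0942


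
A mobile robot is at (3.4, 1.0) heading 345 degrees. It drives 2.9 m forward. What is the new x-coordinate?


x_new = x0 + d*cos(theta)
= 3.4 + 2.9*cos(345)
= 3.4 + 2.8012
= 6.2012


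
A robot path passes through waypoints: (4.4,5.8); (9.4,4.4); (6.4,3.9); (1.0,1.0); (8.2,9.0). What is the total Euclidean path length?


Segment lengths:
  seg1 = sqrt((5.0)^2 + (-1.4)^2) = 5.1923
  seg2 = sqrt((-3.0)^2 + (-0.5)^2) = 3.0414
  seg3 = sqrt((-5.4)^2 + (-2.9)^2) = 6.1294
  seg4 = sqrt((7.2)^2 + (8.0)^2) = 10.7629
Total = 25.126


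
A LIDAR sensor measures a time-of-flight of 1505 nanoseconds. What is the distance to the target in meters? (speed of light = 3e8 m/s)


tof = 1505 ns = 1.505e-06 s
dist = c * tof / 2
= 3e8 * 1.505e-06 / 2
= 225.75 m


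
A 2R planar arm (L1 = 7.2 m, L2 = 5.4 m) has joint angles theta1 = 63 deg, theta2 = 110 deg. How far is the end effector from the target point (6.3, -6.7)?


End effector via forward kinematics:
x = L1*cos(t1) + L2*cos(t1+t2) = -2.091
y = L1*sin(t1) + L2*sin(t1+t2) = 7.0733
Distance to target:
d = sqrt((6.3 - -2.091)^2 + (-6.7 - 7.0733)^2)
= sqrt(70.4092 + 189.7049)
= 16.1281 m


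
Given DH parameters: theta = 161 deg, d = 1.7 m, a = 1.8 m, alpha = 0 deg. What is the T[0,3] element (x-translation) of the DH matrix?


T[0,3] = a * cos(theta)
= 1.8 * cos(161 deg)
= 1.8 * -0.9455
= -1.7019


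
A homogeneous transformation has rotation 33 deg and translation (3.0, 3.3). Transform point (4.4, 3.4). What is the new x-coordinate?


x' = cos(theta)*px - sin(theta)*py + tx
= 0.8387*4.4 - 0.5446*3.4 + 3.0
= 4.8384


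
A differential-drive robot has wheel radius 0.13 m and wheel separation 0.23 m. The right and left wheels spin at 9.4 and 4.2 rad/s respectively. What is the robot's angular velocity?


vR = r*wR = 0.13*9.4 = 1.222 m/s
vL = r*wL = 0.13*4.2 = 0.546 m/s
v = (vR+vL)/2 = 0.884 m/s
omega = (vR-vL)/L = 2.9391 rad/s
angular velocity = 2.9391 rad/s


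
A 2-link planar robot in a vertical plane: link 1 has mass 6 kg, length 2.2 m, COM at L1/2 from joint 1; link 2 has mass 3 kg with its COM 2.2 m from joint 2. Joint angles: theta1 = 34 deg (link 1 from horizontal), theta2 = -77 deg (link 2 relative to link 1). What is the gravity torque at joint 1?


Horizontal distance from joint 1 to link-1 COM:
  x_c1 = (L1/2)*cos(t1) = 1.1 * 0.829 = 0.9119 m
Horizontal distance from joint 1 to link-2 COM:
  x_c2 = L1*cos(t1) + Lc2*cos(t1+t2)
       = 2.2*0.829 + 2.2*0.7314 = 3.4329 m
tau1 = m1*g*x_c1 + m2*g*x_c2
     = 6*9.81*0.9119 + 3*9.81*3.4329
     = 53.6769 + 101.0291
     = 154.706 Nm


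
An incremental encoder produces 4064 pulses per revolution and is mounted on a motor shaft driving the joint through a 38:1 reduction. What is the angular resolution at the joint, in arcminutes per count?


counts per rev = 4064
effective counts at joint = 4064 * 38 = 154432
resolution = 360*60 / 154432
= 0.1399 arcmin/count


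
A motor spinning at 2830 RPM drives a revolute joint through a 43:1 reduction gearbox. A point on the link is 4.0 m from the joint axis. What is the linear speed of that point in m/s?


omega_motor = 2830 * 2*pi/60 = 296.3569 rad/s
omega_joint = omega_motor / 43 = 6.892 rad/s
v = omega_joint * r = 6.892 * 4.0
= 27.5681 m/s


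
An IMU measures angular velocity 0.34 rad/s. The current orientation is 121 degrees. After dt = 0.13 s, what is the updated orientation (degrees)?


delta_theta = w * dt = 0.34 * 0.13 = 0.0442 rad
= 2.5325 deg
theta_new = 121 + 2.5325 = 123.5325 deg


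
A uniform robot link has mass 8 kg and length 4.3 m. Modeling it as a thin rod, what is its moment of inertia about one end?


I = (1/3) * m * L^2
= (1/3) * 8 * 4.3^2
= 0.333333 * 8 * 18.49
= 49.3067 kg*m^2


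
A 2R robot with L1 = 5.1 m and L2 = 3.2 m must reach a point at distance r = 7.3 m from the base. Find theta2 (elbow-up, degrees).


cos(theta2) = (r^2 - L1^2 - L2^2) / (2*L1*L2)
cos(theta2) = (53.29 - 26.01 - 10.24) / 32.64
cos(theta2) = 0.522059
theta2 = 58.5295 degrees


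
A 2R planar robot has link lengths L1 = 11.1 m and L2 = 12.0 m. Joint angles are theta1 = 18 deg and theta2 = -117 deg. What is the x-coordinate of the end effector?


Convert angles to radians: theta1 = 0.3142, theta2 = -2.042
x = L1*cos(theta1) + L2*cos(theta1+theta2)
x = 10.5567 + -1.8772
x = 8.6795


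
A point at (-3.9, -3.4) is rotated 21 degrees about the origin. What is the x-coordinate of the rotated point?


x' = x*cos(theta) - y*sin(theta)
cos(21 deg) = 0.9336, sin(21 deg) = 0.3584
x' = -3.9 * 0.9336 - -3.4 * 0.3584
= -3.641 - -1.2185
= -2.4225


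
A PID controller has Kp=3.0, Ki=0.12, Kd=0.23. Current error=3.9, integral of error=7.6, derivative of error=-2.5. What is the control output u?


u = Kp*e + Ki*int(e) + Kd*de/dt
= 3.0*3.9 + 0.12*7.6 + 0.23*(-2.5)
= 11.7 + 0.912 + -0.575
= 12.037


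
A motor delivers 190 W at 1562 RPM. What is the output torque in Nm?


omega = 1562 * 2*pi/60 = 163.5723 rad/s
tau = P / omega = 190 / 163.5723
= 1.1616 Nm


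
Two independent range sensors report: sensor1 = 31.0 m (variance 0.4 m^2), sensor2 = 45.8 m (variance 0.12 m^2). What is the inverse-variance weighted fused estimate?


w1 = (1/var1) / (1/var1 + 1/var2)
   = 2.5 / (2.5 + 8.3333) = 0.2308
w2 = 1 - w1 = 0.7692
fused = w1*s1 + w2*s2 = 7.1538 + 35.2308
= 42.3846 m


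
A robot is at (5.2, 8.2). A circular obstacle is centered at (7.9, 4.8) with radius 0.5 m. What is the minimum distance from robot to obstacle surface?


center_dist = sqrt((5.2-7.9)^2 + (8.2-4.8)^2)
= sqrt(7.29 + 11.56)
= 4.3417
min_dist = center_dist - radius = 4.3417 - 0.5 = 3.8417 m


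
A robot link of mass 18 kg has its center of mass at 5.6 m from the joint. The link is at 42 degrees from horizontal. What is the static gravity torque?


tau = m*g*L*cos(angle)
= 18 * 9.81 * 5.6 * cos(42 deg)
= 18 * 9.81 * 5.6 * 0.7431
= 734.8573 Nm


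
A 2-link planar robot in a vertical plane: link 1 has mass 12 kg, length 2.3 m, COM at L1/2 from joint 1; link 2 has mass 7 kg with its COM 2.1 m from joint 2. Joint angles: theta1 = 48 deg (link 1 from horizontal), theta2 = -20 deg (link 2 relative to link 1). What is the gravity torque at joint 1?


Horizontal distance from joint 1 to link-1 COM:
  x_c1 = (L1/2)*cos(t1) = 1.15 * 0.6691 = 0.7695 m
Horizontal distance from joint 1 to link-2 COM:
  x_c2 = L1*cos(t1) + Lc2*cos(t1+t2)
       = 2.3*0.6691 + 2.1*0.8829 = 3.3932 m
tau1 = m1*g*x_c1 + m2*g*x_c2
     = 12*9.81*0.7695 + 7*9.81*3.3932
     = 90.5856 + 233.0104
     = 323.5959 Nm


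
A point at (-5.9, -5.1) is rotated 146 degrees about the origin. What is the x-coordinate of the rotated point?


x' = x*cos(theta) - y*sin(theta)
cos(146 deg) = -0.829, sin(146 deg) = 0.5592
x' = -5.9 * -0.829 - -5.1 * 0.5592
= 4.8913 - -2.8519
= 7.7432


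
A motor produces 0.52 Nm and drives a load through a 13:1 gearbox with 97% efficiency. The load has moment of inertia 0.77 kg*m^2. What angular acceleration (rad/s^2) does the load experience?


tau_out = tau_motor * N * eta
= 0.52 * 13 * 0.97 = 6.5572 Nm
alpha = tau_out / I = 6.5572 / 0.77
= 8.5158 rad/s^2


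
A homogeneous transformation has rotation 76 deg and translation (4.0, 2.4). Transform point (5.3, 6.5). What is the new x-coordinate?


x' = cos(theta)*px - sin(theta)*py + tx
= 0.2419*5.3 - 0.9703*6.5 + 4.0
= -1.0247


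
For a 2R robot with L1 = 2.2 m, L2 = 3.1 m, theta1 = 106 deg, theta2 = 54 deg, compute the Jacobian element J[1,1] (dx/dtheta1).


J[1,1] = -L1*sin(t1) - L2*sin(t1+t2)
= -2.2*sin(106) - 3.1*sin(160)
= -3.175


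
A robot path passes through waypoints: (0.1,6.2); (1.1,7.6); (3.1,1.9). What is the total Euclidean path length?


Segment lengths:
  seg1 = sqrt((1.0)^2 + (1.4)^2) = 1.7205
  seg2 = sqrt((2.0)^2 + (-5.7)^2) = 6.0407
Total = 7.7612


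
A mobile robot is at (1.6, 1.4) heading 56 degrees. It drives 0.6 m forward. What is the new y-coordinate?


y_new = y0 + d*sin(theta)
= 1.4 + 0.6*sin(56)
= 1.4 + 0.4974
= 1.8974


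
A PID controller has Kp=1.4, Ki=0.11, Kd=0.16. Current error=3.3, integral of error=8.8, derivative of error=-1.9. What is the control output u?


u = Kp*e + Ki*int(e) + Kd*de/dt
= 1.4*3.3 + 0.11*8.8 + 0.16*(-1.9)
= 4.62 + 0.968 + -0.304
= 5.284


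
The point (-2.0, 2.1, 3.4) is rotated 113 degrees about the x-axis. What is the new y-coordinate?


Rotation about x-axis: y' = y*cos(theta) - z*sin(theta)
= 2.1 * -0.3907 - 3.4 * 0.9205
= -3.9503


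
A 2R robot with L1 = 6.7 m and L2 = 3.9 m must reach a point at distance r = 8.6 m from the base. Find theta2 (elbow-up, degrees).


cos(theta2) = (r^2 - L1^2 - L2^2) / (2*L1*L2)
cos(theta2) = (73.96 - 44.89 - 15.21) / 52.26
cos(theta2) = 0.265212
theta2 = 74.6204 degrees


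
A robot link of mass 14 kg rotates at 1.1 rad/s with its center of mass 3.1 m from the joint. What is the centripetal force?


F = m * omega^2 * r
= 14 * 1.1^2 * 3.1
= 14 * 1.21 * 3.1
= 52.514 N


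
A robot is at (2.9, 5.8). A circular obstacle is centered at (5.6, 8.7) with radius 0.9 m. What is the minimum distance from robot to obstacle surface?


center_dist = sqrt((2.9-5.6)^2 + (5.8-8.7)^2)
= sqrt(7.29 + 8.41)
= 3.9623
min_dist = center_dist - radius = 3.9623 - 0.9 = 3.0623 m


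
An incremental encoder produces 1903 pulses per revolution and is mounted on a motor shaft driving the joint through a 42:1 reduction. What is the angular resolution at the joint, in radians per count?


counts per rev = 1903
effective counts at joint = 1903 * 42 = 79926
resolution = 2*pi / 79926
= 7.8613e-05 rad/count


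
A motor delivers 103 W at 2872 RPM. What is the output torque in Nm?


omega = 2872 * 2*pi/60 = 300.7551 rad/s
tau = P / omega = 103 / 300.7551
= 0.3425 Nm


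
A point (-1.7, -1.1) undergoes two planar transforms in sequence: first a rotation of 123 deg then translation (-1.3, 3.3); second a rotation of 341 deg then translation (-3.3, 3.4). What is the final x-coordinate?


After transform 1:
x1 = cos(123)*-1.7 - sin(123)*-1.1 + -1.3 = 0.5484
y1 = sin(123)*-1.7 + cos(123)*-1.1 + 3.3 = 2.4734
After transform 2:
x2 = cos(341)*0.5484 - sin(341)*2.4734 + -3.3
= -1.9762


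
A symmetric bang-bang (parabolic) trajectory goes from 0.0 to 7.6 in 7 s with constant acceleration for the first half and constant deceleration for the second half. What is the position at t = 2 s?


Symmetric rest-to-rest: each phase covers (pf-p0)/2 in time T/2. 0.5*a*(T/2)^2 = (pf-p0)/2 => a = 4*(pf-p0)/T^2
a = 4*(7.6-0.0)/7^2 = 0.6204
t = 2 is in the acceleration phase (t <= T/2).
p = p0 + 0.5*a*t^2 = 0.0 + 0.5*0.6204*2^2
= 1.2408


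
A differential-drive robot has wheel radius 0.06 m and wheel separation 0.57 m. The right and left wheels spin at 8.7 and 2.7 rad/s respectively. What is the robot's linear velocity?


vR = r*wR = 0.06*8.7 = 0.522 m/s
vL = r*wL = 0.06*2.7 = 0.162 m/s
v = (vR+vL)/2 = 0.342 m/s
omega = (vR-vL)/L = 0.6316 rad/s
linear velocity = 0.342 m/s


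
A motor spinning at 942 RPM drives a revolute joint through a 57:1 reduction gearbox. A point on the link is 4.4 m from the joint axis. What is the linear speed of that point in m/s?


omega_motor = 942 * 2*pi/60 = 98.646 rad/s
omega_joint = omega_motor / 57 = 1.7306 rad/s
v = omega_joint * r = 1.7306 * 4.4
= 7.6148 m/s


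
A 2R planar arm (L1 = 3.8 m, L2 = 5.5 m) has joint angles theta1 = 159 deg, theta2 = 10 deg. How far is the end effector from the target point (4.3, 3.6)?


End effector via forward kinematics:
x = L1*cos(t1) + L2*cos(t1+t2) = -8.9466
y = L1*sin(t1) + L2*sin(t1+t2) = 2.4112
Distance to target:
d = sqrt((4.3 - -8.9466)^2 + (3.6 - 2.4112)^2)
= sqrt(175.4712 + 1.4131)
= 13.2998 m


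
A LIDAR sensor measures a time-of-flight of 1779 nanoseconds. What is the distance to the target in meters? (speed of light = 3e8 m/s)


tof = 1779 ns = 1.779e-06 s
dist = c * tof / 2
= 3e8 * 1.779e-06 / 2
= 266.85 m


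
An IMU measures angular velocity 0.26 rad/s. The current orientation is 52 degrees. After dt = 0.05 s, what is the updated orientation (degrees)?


delta_theta = w * dt = 0.26 * 0.05 = 0.013 rad
= 0.7448 deg
theta_new = 52 + 0.7448 = 52.7448 deg


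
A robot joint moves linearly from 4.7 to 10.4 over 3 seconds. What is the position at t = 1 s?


s = t/T = 1/3 = 0.3333
p(t) = p0 + (pf-p0)*s
= 4.7 + (10.4 - 4.7) * 0.3333
= 6.6


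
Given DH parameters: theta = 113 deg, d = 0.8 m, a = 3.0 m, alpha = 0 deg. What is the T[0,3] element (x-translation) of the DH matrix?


T[0,3] = a * cos(theta)
= 3.0 * cos(113 deg)
= 3.0 * -0.3907
= -1.1722


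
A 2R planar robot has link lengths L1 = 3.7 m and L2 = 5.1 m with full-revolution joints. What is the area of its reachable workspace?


r_max = L1 + L2 = 8.8 m
r_min = |L1 - L2| = 1.4 m
Area = pi*(r_max^2 - r_min^2)
= pi*(77.44 - 1.96)
= pi * 75.48
= 237.1274 m^2
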